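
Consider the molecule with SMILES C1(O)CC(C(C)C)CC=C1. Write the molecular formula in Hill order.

C9H16O

Atom tally by fragment:
  cyclohexene ring core → C:6 H:10
  (− 2 ring H displaced by substituents)
  + OH → O:1 H:1
  + CH(CH3)2 → C:3 H:7
Element totals:
  C: 9
  H: 16
  O: 1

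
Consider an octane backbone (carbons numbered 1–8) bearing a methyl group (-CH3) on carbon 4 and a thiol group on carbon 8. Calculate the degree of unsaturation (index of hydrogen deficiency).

Atom tally by fragment:
  CH3 → C:1 H:3
  CH2 → C:1 H:2
  CH2 → C:1 H:2
  CH(CH3) → C:2 H:4
  CH2 → C:1 H:2
  CH2 → C:1 H:2
  CH2 → C:1 H:2
  CH2SH → C:1 H:3 S:1
Element totals:
  C: 9
  H: 20
  S: 1
Molecular formula: C9H20S.
DoU = (2C + 2 + N − H − X) / 2 = (2·9 + 2 + 0 − 20 − 0) / 2 = 0.

0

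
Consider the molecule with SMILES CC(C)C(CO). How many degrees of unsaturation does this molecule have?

0

Atom tally by fragment:
  CH3 → C:1 H:3
  CH(CH3) → C:2 H:4
  CH2CH2OH → C:2 H:5 O:1
Element totals:
  C: 5
  H: 12
  O: 1
Molecular formula: C5H12O.
DoU = (2C + 2 + N − H − X) / 2 = (2·5 + 2 + 0 − 12 − 0) / 2 = 0.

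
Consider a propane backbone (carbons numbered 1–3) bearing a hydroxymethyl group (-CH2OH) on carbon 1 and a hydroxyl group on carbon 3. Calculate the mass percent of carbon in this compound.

Atom tally by fragment:
  HOCH2CH2 → C:2 H:5 O:1
  CH2 → C:1 H:2
  CH2OH → C:1 H:3 O:1
Element totals:
  C: 4
  H: 10
  O: 2
Molecular formula: C4H10O2.
Molar mass = 90.122 g/mol.
Mass from C: 4 × 12.011 = 48.044 g/mol.
%C = 48.044 / 90.122 × 100 = 53.31%.

53.31%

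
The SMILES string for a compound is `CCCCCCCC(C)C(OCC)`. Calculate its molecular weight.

186.34 g/mol

Atom tally by fragment:
  CH3 → C:1 H:3
  CH2 → C:1 H:2
  CH2 → C:1 H:2
  CH2 → C:1 H:2
  CH2 → C:1 H:2
  CH2 → C:1 H:2
  CH2 → C:1 H:2
  CH(CH3) → C:2 H:4
  CH2OC2H5 → C:3 H:7 O:1
Element totals:
  C: 12
  H: 26
  O: 1
Molecular formula: C12H26O.
  M = 12(12.011) + 26(1.008) + 15.999
    = 144.132 + 26.208 + 15.999 = 186.339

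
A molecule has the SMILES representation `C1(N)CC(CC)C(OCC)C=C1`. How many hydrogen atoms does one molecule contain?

19

Atom tally by fragment:
  cyclohexene ring core → C:6 H:10
  (− 3 ring H displaced by substituents)
  + NH2 → N:1 H:2
  + C2H5 → C:2 H:5
  + OC2H5 → C:2 H:5 O:1
Element totals:
  C: 10
  H: 19
  N: 1
  O: 1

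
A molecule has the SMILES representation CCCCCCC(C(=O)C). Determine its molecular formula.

C9H18O

Atom tally by fragment:
  CH3 → C:1 H:3
  CH2 → C:1 H:2
  CH2 → C:1 H:2
  CH2 → C:1 H:2
  CH2 → C:1 H:2
  CH2 → C:1 H:2
  CH2COCH3 → C:3 H:5 O:1
Element totals:
  C: 9
  H: 18
  O: 1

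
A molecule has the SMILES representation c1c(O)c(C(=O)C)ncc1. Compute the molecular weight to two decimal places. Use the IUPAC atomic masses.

Atom tally by fragment:
  pyridine ring core → C:5 H:5 N:1
  (− 2 ring H displaced by substituents)
  + OH → O:1 H:1
  + COCH3 → C:2 H:3 O:1
Element totals:
  C: 7
  H: 7
  N: 1
  O: 2
Molecular formula: C7H7NO2.
  M = 7(12.011) + 7(1.008) + 14.007 + 2(15.999)
    = 84.077 + 7.056 + 14.007 + 31.998 = 137.138

137.14 g/mol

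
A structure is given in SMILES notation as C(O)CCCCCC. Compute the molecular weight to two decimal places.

Atom tally by fragment:
  HOCH2 → C:1 H:3 O:1
  CH2 → C:1 H:2
  CH2 → C:1 H:2
  CH2 → C:1 H:2
  CH2 → C:1 H:2
  CH2 → C:1 H:2
  CH3 → C:1 H:3
Element totals:
  C: 7
  H: 16
  O: 1
Molecular formula: C7H16O.
  M = 7(12.011) + 16(1.008) + 15.999
    = 84.077 + 16.128 + 15.999 = 116.204

116.20 g/mol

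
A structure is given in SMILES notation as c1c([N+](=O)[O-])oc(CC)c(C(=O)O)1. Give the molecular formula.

C7H7NO5

Atom tally by fragment:
  furan ring core → C:4 H:4 O:1
  (− 3 ring H displaced by substituents)
  + NO2 → N:1 O:2
  + C2H5 → C:2 H:5
  + COOH → C:1 H:1 O:2
Element totals:
  C: 7
  H: 7
  N: 1
  O: 5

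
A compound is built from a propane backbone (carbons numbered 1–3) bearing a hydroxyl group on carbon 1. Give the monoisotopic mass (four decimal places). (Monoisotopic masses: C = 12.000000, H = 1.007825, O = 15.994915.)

60.0575

Atom tally by fragment:
  HOCH2 → C:1 H:3 O:1
  CH2 → C:1 H:2
  CH3 → C:1 H:3
Element totals:
  C: 3
  H: 8
  O: 1
Molecular formula: C3H8O.
  M = 3(12.0) + 8(1.007825) + 15.994915
    = 36.000000 + 8.062600 + 15.994915 = 60.057515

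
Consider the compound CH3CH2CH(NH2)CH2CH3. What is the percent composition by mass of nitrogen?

Element totals:
  C: 5
  H: 13
  N: 1
Molecular formula: C5H13N.
Molar mass = 87.166 g/mol.
Mass from N: 1 × 14.007 = 14.007 g/mol.
%N = 14.007 / 87.166 × 100 = 16.07%.

16.07%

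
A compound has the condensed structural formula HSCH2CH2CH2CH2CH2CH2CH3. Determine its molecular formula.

Atom tally by fragment:
  HSCH2 → C:1 H:3 S:1
  CH2 → C:1 H:2
  CH2 → C:1 H:2
  CH2 → C:1 H:2
  CH2 → C:1 H:2
  CH2 → C:1 H:2
  CH3 → C:1 H:3
Element totals:
  C: 7
  H: 16
  S: 1

C7H16S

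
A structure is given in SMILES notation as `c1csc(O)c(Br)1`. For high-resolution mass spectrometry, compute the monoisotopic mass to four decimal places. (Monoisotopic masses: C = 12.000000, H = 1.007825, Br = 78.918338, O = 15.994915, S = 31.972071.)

177.9088

Atom tally by fragment:
  thiophene ring core → C:4 H:4 S:1
  (− 2 ring H displaced by substituents)
  + OH → O:1 H:1
  + Br → Br:1
Element totals:
  C: 4
  H: 3
  Br: 1
  O: 1
  S: 1
Molecular formula: C4H3BrOS.
  M = 4(12.0) + 3(1.007825) + 78.918338 + 15.994915 + 31.972071
    = 48.000000 + 3.023475 + 78.918338 + 15.994915 + 31.972071 = 177.908799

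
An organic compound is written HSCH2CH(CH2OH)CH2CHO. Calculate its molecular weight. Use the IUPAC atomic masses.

Element totals:
  C: 5
  H: 10
  O: 2
  S: 1
Molecular formula: C5H10O2S.
  M = 5(12.011) + 10(1.008) + 2(15.999) + 32.06
    = 60.055 + 10.080 + 31.998 + 32.060 = 134.193

134.19 g/mol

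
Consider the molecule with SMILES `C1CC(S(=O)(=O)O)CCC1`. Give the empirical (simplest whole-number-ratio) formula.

C6H12O3S

Atom tally by fragment:
  cyclohexane ring core → C:6 H:12
  (− 1 ring H displaced by substituents)
  + SO3H → S:1 O:3 H:1
Element totals:
  C: 6
  H: 12
  O: 3
  S: 1
Molecular formula: C6H12O3S.
gcd of subscripts (6, 12, 3, 1) = 1, so the empirical formula equals the molecular formula.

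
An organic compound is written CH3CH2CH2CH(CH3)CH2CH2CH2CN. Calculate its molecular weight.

Atom tally by fragment:
  CH3 → C:1 H:3
  CH2 → C:1 H:2
  CH2 → C:1 H:2
  CH(CH3) → C:2 H:4
  CH2 → C:1 H:2
  CH2 → C:1 H:2
  CH2CN → C:2 H:2 N:1
Element totals:
  C: 9
  H: 17
  N: 1
Molecular formula: C9H17N.
  M = 9(12.011) + 17(1.008) + 14.007
    = 108.099 + 17.136 + 14.007 = 139.242

139.24 g/mol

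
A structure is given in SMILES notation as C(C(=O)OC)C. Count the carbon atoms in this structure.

Atom tally by fragment:
  CH3OOCCH2 → C:3 H:5 O:2
  CH3 → C:1 H:3
Element totals:
  C: 4
  H: 8
  O: 2

4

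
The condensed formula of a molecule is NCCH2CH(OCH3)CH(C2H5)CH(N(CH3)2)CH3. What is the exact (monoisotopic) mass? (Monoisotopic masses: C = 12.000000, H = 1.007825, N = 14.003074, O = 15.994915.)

Element totals:
  C: 11
  H: 22
  N: 2
  O: 1
Molecular formula: C11H22N2O.
  M = 11(12.0) + 22(1.007825) + 2(14.003074) + 15.994915
    = 132.000000 + 22.172150 + 28.006148 + 15.994915 = 198.173213

198.1732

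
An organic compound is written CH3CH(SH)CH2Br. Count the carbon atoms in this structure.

Atom tally by fragment:
  CH3 → C:1 H:3
  CH(SH) → C:1 H:2 S:1
  CH2Br → C:1 H:2 Br:1
Element totals:
  C: 3
  H: 7
  Br: 1
  S: 1

3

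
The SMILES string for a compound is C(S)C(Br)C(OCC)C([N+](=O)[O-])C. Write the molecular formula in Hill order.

C7H14BrNO3S

Atom tally by fragment:
  HSCH2 → C:1 H:3 S:1
  CH(Br) → C:1 H:1 Br:1
  CH(OC2H5) → C:3 H:6 O:1
  CH(NO2) → C:1 H:1 N:1 O:2
  CH3 → C:1 H:3
Element totals:
  C: 7
  H: 14
  Br: 1
  N: 1
  O: 3
  S: 1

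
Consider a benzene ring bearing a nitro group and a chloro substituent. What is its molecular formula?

C6H4ClNO2

Atom tally by fragment:
  benzene ring core → C:6 H:6
  (− 2 ring H displaced by substituents)
  + NO2 → N:1 O:2
  + Cl → Cl:1
Element totals:
  C: 6
  H: 4
  Cl: 1
  N: 1
  O: 2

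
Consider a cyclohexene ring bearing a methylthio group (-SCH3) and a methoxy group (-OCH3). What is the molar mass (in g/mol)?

Atom tally by fragment:
  cyclohexene ring core → C:6 H:10
  (− 2 ring H displaced by substituents)
  + SCH3 → C:1 H:3 S:1
  + OCH3 → C:1 H:3 O:1
Element totals:
  C: 8
  H: 14
  O: 1
  S: 1
Molecular formula: C8H14OS.
  M = 8(12.011) + 14(1.008) + 15.999 + 32.06
    = 96.088 + 14.112 + 15.999 + 32.060 = 158.259

158.26 g/mol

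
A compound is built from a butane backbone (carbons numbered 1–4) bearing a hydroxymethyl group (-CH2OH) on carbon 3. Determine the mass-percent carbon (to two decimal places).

68.13%

Atom tally by fragment:
  CH3 → C:1 H:3
  CH2 → C:1 H:2
  CH(CH2OH) → C:2 H:4 O:1
  CH3 → C:1 H:3
Element totals:
  C: 5
  H: 12
  O: 1
Molecular formula: C5H12O.
Molar mass = 88.150 g/mol.
Mass from C: 5 × 12.011 = 60.055 g/mol.
%C = 60.055 / 88.150 × 100 = 68.13%.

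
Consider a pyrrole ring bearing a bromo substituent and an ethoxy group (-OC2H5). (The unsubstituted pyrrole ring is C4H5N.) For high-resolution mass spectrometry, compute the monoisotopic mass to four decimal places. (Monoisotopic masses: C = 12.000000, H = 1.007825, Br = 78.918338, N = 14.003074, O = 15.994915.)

Atom tally by fragment:
  pyrrole ring core → C:4 H:5 N:1
  (− 2 ring H displaced by substituents)
  + Br → Br:1
  + OC2H5 → C:2 H:5 O:1
Element totals:
  C: 6
  H: 8
  Br: 1
  N: 1
  O: 1
Molecular formula: C6H8BrNO.
  M = 6(12.0) + 8(1.007825) + 78.918338 + 14.003074 + 15.994915
    = 72.000000 + 8.062600 + 78.918338 + 14.003074 + 15.994915 = 188.978927

188.9789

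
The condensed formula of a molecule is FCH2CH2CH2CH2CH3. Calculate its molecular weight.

90.14 g/mol

Element totals:
  C: 5
  H: 11
  F: 1
Molecular formula: C5H11F.
  M = 5(12.011) + 11(1.008) + 18.998
    = 60.055 + 11.088 + 18.998 = 90.141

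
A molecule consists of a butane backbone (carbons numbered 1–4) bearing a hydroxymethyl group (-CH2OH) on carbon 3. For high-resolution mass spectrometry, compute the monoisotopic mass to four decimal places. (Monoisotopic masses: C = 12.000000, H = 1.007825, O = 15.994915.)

88.0888

Atom tally by fragment:
  CH3 → C:1 H:3
  CH2 → C:1 H:2
  CH(CH2OH) → C:2 H:4 O:1
  CH3 → C:1 H:3
Element totals:
  C: 5
  H: 12
  O: 1
Molecular formula: C5H12O.
  M = 5(12.0) + 12(1.007825) + 15.994915
    = 60.000000 + 12.093900 + 15.994915 = 88.088815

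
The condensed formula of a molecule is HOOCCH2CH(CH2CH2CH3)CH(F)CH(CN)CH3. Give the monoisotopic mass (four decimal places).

201.1165

Element totals:
  C: 10
  H: 16
  F: 1
  N: 1
  O: 2
Molecular formula: C10H16FNO2.
  M = 10(12.0) + 16(1.007825) + 18.998403 + 14.003074 + 2(15.994915)
    = 120.000000 + 16.125200 + 18.998403 + 14.003074 + 31.989830 = 201.116507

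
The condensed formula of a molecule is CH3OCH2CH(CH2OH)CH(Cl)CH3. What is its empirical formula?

C6H13ClO2

Element totals:
  C: 6
  H: 13
  Cl: 1
  O: 2
Molecular formula: C6H13ClO2.
gcd of subscripts (6, 1, 13, 2) = 1, so the empirical formula equals the molecular formula.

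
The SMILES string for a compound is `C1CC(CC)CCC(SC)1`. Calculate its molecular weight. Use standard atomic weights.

Atom tally by fragment:
  cyclohexane ring core → C:6 H:12
  (− 2 ring H displaced by substituents)
  + C2H5 → C:2 H:5
  + SCH3 → C:1 H:3 S:1
Element totals:
  C: 9
  H: 18
  S: 1
Molecular formula: C9H18S.
  M = 9(12.011) + 18(1.008) + 32.06
    = 108.099 + 18.144 + 32.060 = 158.303

158.30 g/mol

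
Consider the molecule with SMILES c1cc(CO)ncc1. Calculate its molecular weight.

109.13 g/mol

Atom tally by fragment:
  pyridine ring core → C:5 H:5 N:1
  (− 1 ring H displaced by substituents)
  + CH2OH → C:1 H:3 O:1
Element totals:
  C: 6
  H: 7
  N: 1
  O: 1
Molecular formula: C6H7NO.
  M = 6(12.011) + 7(1.008) + 14.007 + 15.999
    = 72.066 + 7.056 + 14.007 + 15.999 = 109.128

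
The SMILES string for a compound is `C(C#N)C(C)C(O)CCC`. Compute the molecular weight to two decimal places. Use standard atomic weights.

141.21 g/mol

Atom tally by fragment:
  NCCH2 → C:2 H:2 N:1
  CH(CH3) → C:2 H:4
  CH(OH) → C:1 H:2 O:1
  CH2 → C:1 H:2
  CH2 → C:1 H:2
  CH3 → C:1 H:3
Element totals:
  C: 8
  H: 15
  N: 1
  O: 1
Molecular formula: C8H15NO.
  M = 8(12.011) + 15(1.008) + 14.007 + 15.999
    = 96.088 + 15.120 + 14.007 + 15.999 = 141.214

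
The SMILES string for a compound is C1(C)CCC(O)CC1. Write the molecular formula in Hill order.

Atom tally by fragment:
  cyclohexane ring core → C:6 H:12
  (− 2 ring H displaced by substituents)
  + CH3 → C:1 H:3
  + OH → O:1 H:1
Element totals:
  C: 7
  H: 14
  O: 1

C7H14O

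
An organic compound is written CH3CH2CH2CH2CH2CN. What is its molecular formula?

Atom tally by fragment:
  CH3 → C:1 H:3
  CH2 → C:1 H:2
  CH2 → C:1 H:2
  CH2 → C:1 H:2
  CH2CN → C:2 H:2 N:1
Element totals:
  C: 6
  H: 11
  N: 1

C6H11N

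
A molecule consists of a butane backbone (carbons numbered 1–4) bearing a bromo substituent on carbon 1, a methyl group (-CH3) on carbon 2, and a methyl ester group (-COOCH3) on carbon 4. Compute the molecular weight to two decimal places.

209.08 g/mol

Atom tally by fragment:
  BrCH2 → C:1 H:2 Br:1
  CH(CH3) → C:2 H:4
  CH2 → C:1 H:2
  CH2COOCH3 → C:3 H:5 O:2
Element totals:
  C: 7
  H: 13
  Br: 1
  O: 2
Molecular formula: C7H13BrO2.
  M = 7(12.011) + 13(1.008) + 79.904 + 2(15.999)
    = 84.077 + 13.104 + 79.904 + 31.998 = 209.083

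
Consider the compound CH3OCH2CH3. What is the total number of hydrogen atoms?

Atom tally by fragment:
  CH3OCH2 → C:2 H:5 O:1
  CH3 → C:1 H:3
Element totals:
  C: 3
  H: 8
  O: 1

8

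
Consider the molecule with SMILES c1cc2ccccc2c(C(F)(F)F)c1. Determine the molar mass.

196.17 g/mol

Atom tally by fragment:
  naphthalene ring system core → C:10 H:8
  (− 1 ring H displaced by substituents)
  + CF3 → C:1 F:3
Element totals:
  C: 11
  H: 7
  F: 3
Molecular formula: C11H7F3.
  M = 11(12.011) + 7(1.008) + 3(18.998)
    = 132.121 + 7.056 + 56.994 = 196.171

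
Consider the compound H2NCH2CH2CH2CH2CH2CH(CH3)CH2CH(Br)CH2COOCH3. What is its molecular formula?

Element totals:
  C: 12
  H: 24
  Br: 1
  N: 1
  O: 2

C12H24BrNO2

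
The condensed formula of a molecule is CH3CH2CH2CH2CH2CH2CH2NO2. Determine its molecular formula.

Atom tally by fragment:
  CH3 → C:1 H:3
  CH2 → C:1 H:2
  CH2 → C:1 H:2
  CH2 → C:1 H:2
  CH2 → C:1 H:2
  CH2 → C:1 H:2
  CH2NO2 → C:1 H:2 N:1 O:2
Element totals:
  C: 7
  H: 15
  N: 1
  O: 2

C7H15NO2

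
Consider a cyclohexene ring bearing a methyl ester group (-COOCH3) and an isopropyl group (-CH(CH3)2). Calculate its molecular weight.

Atom tally by fragment:
  cyclohexene ring core → C:6 H:10
  (− 2 ring H displaced by substituents)
  + COOCH3 → C:2 H:3 O:2
  + CH(CH3)2 → C:3 H:7
Element totals:
  C: 11
  H: 18
  O: 2
Molecular formula: C11H18O2.
  M = 11(12.011) + 18(1.008) + 2(15.999)
    = 132.121 + 18.144 + 31.998 = 182.263

182.26 g/mol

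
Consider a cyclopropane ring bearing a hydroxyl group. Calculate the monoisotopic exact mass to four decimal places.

58.0419

Atom tally by fragment:
  cyclopropane ring core → C:3 H:6
  (− 1 ring H displaced by substituents)
  + OH → O:1 H:1
Element totals:
  C: 3
  H: 6
  O: 1
Molecular formula: C3H6O.
  M = 3(12.0) + 6(1.007825) + 15.994915
    = 36.000000 + 6.046950 + 15.994915 = 58.041865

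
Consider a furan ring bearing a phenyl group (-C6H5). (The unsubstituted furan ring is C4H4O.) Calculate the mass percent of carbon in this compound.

83.31%

Atom tally by fragment:
  furan ring core → C:4 H:4 O:1
  (− 1 ring H displaced by substituents)
  + C6H5 → C:6 H:5
Element totals:
  C: 10
  H: 8
  O: 1
Molecular formula: C10H8O.
Molar mass = 144.173 g/mol.
Mass from C: 10 × 12.011 = 120.110 g/mol.
%C = 120.110 / 144.173 × 100 = 83.31%.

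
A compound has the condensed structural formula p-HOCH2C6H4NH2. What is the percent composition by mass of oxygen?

Element totals:
  C: 7
  H: 9
  N: 1
  O: 1
Molecular formula: C7H9NO.
Molar mass = 123.155 g/mol.
Mass from O: 1 × 15.999 = 15.999 g/mol.
%O = 15.999 / 123.155 × 100 = 12.99%.

12.99%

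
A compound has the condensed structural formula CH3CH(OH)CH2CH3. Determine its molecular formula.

C4H10O

Atom tally by fragment:
  CH3 → C:1 H:3
  CH(OH) → C:1 H:2 O:1
  CH2 → C:1 H:2
  CH3 → C:1 H:3
Element totals:
  C: 4
  H: 10
  O: 1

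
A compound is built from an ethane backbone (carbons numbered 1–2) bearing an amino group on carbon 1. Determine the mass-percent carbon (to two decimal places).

Atom tally by fragment:
  H2NCH2 → C:1 H:4 N:1
  CH3 → C:1 H:3
Element totals:
  C: 2
  H: 7
  N: 1
Molecular formula: C2H7N.
Molar mass = 45.085 g/mol.
Mass from C: 2 × 12.011 = 24.022 g/mol.
%C = 24.022 / 45.085 × 100 = 53.28%.

53.28%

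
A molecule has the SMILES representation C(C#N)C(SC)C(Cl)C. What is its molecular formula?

C6H10ClNS

Atom tally by fragment:
  NCCH2 → C:2 H:2 N:1
  CH(SCH3) → C:2 H:4 S:1
  CH(Cl) → C:1 H:1 Cl:1
  CH3 → C:1 H:3
Element totals:
  C: 6
  H: 10
  Cl: 1
  N: 1
  S: 1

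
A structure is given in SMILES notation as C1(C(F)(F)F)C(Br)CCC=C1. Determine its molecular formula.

C7H8BrF3

Atom tally by fragment:
  cyclohexene ring core → C:6 H:10
  (− 2 ring H displaced by substituents)
  + CF3 → C:1 F:3
  + Br → Br:1
Element totals:
  C: 7
  H: 8
  Br: 1
  F: 3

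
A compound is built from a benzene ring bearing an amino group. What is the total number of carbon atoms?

Atom tally by fragment:
  benzene ring core → C:6 H:6
  (− 1 ring H displaced by substituents)
  + NH2 → N:1 H:2
Element totals:
  C: 6
  H: 7
  N: 1

6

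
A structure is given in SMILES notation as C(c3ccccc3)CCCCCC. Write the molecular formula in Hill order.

C13H20

Atom tally by fragment:
  C6H5CH2 → C:7 H:7
  CH2 → C:1 H:2
  CH2 → C:1 H:2
  CH2 → C:1 H:2
  CH2 → C:1 H:2
  CH2 → C:1 H:2
  CH3 → C:1 H:3
Element totals:
  C: 13
  H: 20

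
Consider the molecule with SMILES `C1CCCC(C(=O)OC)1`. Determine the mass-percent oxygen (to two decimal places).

Atom tally by fragment:
  cyclopentane ring core → C:5 H:10
  (− 1 ring H displaced by substituents)
  + COOCH3 → C:2 H:3 O:2
Element totals:
  C: 7
  H: 12
  O: 2
Molecular formula: C7H12O2.
Molar mass = 128.171 g/mol.
Mass from O: 2 × 15.999 = 31.998 g/mol.
%O = 31.998 / 128.171 × 100 = 24.97%.

24.97%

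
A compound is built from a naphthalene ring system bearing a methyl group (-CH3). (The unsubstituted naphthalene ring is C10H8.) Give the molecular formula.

Atom tally by fragment:
  naphthalene ring system core → C:10 H:8
  (− 1 ring H displaced by substituents)
  + CH3 → C:1 H:3
Element totals:
  C: 11
  H: 10

C11H10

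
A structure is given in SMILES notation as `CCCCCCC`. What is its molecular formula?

C7H16

Atom tally by fragment:
  CH3 → C:1 H:3
  CH2 → C:1 H:2
  CH2 → C:1 H:2
  CH2 → C:1 H:2
  CH2 → C:1 H:2
  CH2 → C:1 H:2
  CH3 → C:1 H:3
Element totals:
  C: 7
  H: 16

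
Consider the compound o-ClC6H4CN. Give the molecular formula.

C7H4ClN

Atom tally by fragment:
  benzene ring core → C:6 H:6
  (− 2 ring H displaced by substituents)
  + Cl → Cl:1
  + CN → C:1 N:1
Element totals:
  C: 7
  H: 4
  Cl: 1
  N: 1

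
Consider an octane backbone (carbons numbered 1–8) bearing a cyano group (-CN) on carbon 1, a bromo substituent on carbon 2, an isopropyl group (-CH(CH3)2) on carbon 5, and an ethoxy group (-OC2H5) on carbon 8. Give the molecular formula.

Atom tally by fragment:
  NCCH2 → C:2 H:2 N:1
  CH(Br) → C:1 H:1 Br:1
  CH2 → C:1 H:2
  CH2 → C:1 H:2
  CH(CH(CH3)2) → C:4 H:8
  CH2 → C:1 H:2
  CH2 → C:1 H:2
  CH2OC2H5 → C:3 H:7 O:1
Element totals:
  C: 14
  H: 26
  Br: 1
  N: 1
  O: 1

C14H26BrNO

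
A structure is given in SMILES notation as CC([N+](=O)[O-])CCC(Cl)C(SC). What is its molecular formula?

Atom tally by fragment:
  CH3 → C:1 H:3
  CH(NO2) → C:1 H:1 N:1 O:2
  CH2 → C:1 H:2
  CH2 → C:1 H:2
  CH(Cl) → C:1 H:1 Cl:1
  CH2SCH3 → C:2 H:5 S:1
Element totals:
  C: 7
  H: 14
  Cl: 1
  N: 1
  O: 2
  S: 1

C7H14ClNO2S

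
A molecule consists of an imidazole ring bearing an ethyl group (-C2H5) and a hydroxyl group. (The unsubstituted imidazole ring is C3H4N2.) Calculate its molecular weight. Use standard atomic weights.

Atom tally by fragment:
  imidazole ring core → C:3 H:4 N:2
  (− 2 ring H displaced by substituents)
  + C2H5 → C:2 H:5
  + OH → O:1 H:1
Element totals:
  C: 5
  H: 8
  N: 2
  O: 1
Molecular formula: C5H8N2O.
  M = 5(12.011) + 8(1.008) + 2(14.007) + 15.999
    = 60.055 + 8.064 + 28.014 + 15.999 = 112.132

112.13 g/mol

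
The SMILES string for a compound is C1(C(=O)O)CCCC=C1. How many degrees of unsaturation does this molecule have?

Atom tally by fragment:
  cyclohexene ring core → C:6 H:10
  (− 1 ring H displaced by substituents)
  + COOH → C:1 H:1 O:2
Element totals:
  C: 7
  H: 10
  O: 2
Molecular formula: C7H10O2.
DoU = (2C + 2 + N − H − X) / 2 = (2·7 + 2 + 0 − 10 − 0) / 2 = 3.

3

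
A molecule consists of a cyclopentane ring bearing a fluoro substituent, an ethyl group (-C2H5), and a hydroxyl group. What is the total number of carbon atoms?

7

Atom tally by fragment:
  cyclopentane ring core → C:5 H:10
  (− 3 ring H displaced by substituents)
  + F → F:1
  + C2H5 → C:2 H:5
  + OH → O:1 H:1
Element totals:
  C: 7
  H: 13
  F: 1
  O: 1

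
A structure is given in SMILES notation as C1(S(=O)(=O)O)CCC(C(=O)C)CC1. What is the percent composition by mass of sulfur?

Atom tally by fragment:
  cyclohexane ring core → C:6 H:12
  (− 2 ring H displaced by substituents)
  + SO3H → S:1 O:3 H:1
  + COCH3 → C:2 H:3 O:1
Element totals:
  C: 8
  H: 14
  O: 4
  S: 1
Molecular formula: C8H14O4S.
Molar mass = 206.256 g/mol.
Mass from S: 1 × 32.06 = 32.060 g/mol.
%S = 32.060 / 206.256 × 100 = 15.54%.

15.54%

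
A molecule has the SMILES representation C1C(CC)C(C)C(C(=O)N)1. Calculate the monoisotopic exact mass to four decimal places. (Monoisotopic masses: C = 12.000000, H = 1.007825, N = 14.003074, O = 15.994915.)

Atom tally by fragment:
  cyclobutane ring core → C:4 H:8
  (− 3 ring H displaced by substituents)
  + C2H5 → C:2 H:5
  + CH3 → C:1 H:3
  + CONH2 → C:1 H:2 O:1 N:1
Element totals:
  C: 8
  H: 15
  N: 1
  O: 1
Molecular formula: C8H15NO.
  M = 8(12.0) + 15(1.007825) + 14.003074 + 15.994915
    = 96.000000 + 15.117375 + 14.003074 + 15.994915 = 141.115364

141.1154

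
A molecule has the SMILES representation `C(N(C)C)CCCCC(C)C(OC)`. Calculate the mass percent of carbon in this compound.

Atom tally by fragment:
  (CH3)2NCH2 → C:3 H:8 N:1
  CH2 → C:1 H:2
  CH2 → C:1 H:2
  CH2 → C:1 H:2
  CH2 → C:1 H:2
  CH(CH3) → C:2 H:4
  CH2OCH3 → C:2 H:5 O:1
Element totals:
  C: 11
  H: 25
  N: 1
  O: 1
Molecular formula: C11H25NO.
Molar mass = 187.327 g/mol.
Mass from C: 11 × 12.011 = 132.121 g/mol.
%C = 132.121 / 187.327 × 100 = 70.53%.

70.53%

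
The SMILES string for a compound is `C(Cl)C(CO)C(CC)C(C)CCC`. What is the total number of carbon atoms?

Atom tally by fragment:
  ClCH2 → C:1 H:2 Cl:1
  CH(CH2OH) → C:2 H:4 O:1
  CH(C2H5) → C:3 H:6
  CH(CH3) → C:2 H:4
  CH2 → C:1 H:2
  CH2 → C:1 H:2
  CH3 → C:1 H:3
Element totals:
  C: 11
  H: 23
  Cl: 1
  O: 1

11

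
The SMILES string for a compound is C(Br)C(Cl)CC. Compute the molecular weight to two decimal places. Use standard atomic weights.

171.46 g/mol

Atom tally by fragment:
  BrCH2 → C:1 H:2 Br:1
  CH(Cl) → C:1 H:1 Cl:1
  CH2 → C:1 H:2
  CH3 → C:1 H:3
Element totals:
  C: 4
  H: 8
  Br: 1
  Cl: 1
Molecular formula: C4H8BrCl.
  M = 4(12.011) + 8(1.008) + 79.904 + 35.45
    = 48.044 + 8.064 + 79.904 + 35.450 = 171.462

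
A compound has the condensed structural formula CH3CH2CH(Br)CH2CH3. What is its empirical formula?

Element totals:
  C: 5
  H: 11
  Br: 1
Molecular formula: C5H11Br.
gcd of subscripts (1, 5, 11) = 1, so the empirical formula equals the molecular formula.

C5H11Br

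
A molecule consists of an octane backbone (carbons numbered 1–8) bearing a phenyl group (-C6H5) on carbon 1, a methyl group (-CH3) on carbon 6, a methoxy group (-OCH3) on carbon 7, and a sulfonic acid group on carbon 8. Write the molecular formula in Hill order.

Atom tally by fragment:
  C6H5CH2 → C:7 H:7
  CH2 → C:1 H:2
  CH2 → C:1 H:2
  CH2 → C:1 H:2
  CH2 → C:1 H:2
  CH(CH3) → C:2 H:4
  CH(OCH3) → C:2 H:4 O:1
  CH2SO3H → C:1 H:3 S:1 O:3
Element totals:
  C: 16
  H: 26
  O: 4
  S: 1

C16H26O4S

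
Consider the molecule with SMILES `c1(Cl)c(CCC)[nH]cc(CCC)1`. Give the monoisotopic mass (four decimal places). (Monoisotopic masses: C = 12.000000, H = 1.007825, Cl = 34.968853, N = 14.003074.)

185.0971

Atom tally by fragment:
  pyrrole ring core → C:4 H:5 N:1
  (− 3 ring H displaced by substituents)
  + Cl → Cl:1
  + CH2CH2CH3 → C:3 H:7
  + CH2CH2CH3 → C:3 H:7
Element totals:
  C: 10
  H: 16
  Cl: 1
  N: 1
Molecular formula: C10H16ClN.
  M = 10(12.0) + 16(1.007825) + 34.968853 + 14.003074
    = 120.000000 + 16.125200 + 34.968853 + 14.003074 = 185.097127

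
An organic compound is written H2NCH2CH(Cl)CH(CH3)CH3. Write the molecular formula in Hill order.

Atom tally by fragment:
  H2NCH2 → C:1 H:4 N:1
  CH(Cl) → C:1 H:1 Cl:1
  CH(CH3) → C:2 H:4
  CH3 → C:1 H:3
Element totals:
  C: 5
  H: 12
  Cl: 1
  N: 1

C5H12ClN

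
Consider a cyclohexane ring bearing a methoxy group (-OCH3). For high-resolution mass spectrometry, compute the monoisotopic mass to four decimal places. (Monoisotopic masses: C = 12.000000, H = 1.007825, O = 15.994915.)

Atom tally by fragment:
  cyclohexane ring core → C:6 H:12
  (− 1 ring H displaced by substituents)
  + OCH3 → C:1 H:3 O:1
Element totals:
  C: 7
  H: 14
  O: 1
Molecular formula: C7H14O.
  M = 7(12.0) + 14(1.007825) + 15.994915
    = 84.000000 + 14.109550 + 15.994915 = 114.104465

114.1045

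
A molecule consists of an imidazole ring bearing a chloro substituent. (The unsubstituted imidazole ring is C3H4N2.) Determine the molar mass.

102.52 g/mol

Atom tally by fragment:
  imidazole ring core → C:3 H:4 N:2
  (− 1 ring H displaced by substituents)
  + Cl → Cl:1
Element totals:
  C: 3
  H: 3
  Cl: 1
  N: 2
Molecular formula: C3H3ClN2.
  M = 3(12.011) + 3(1.008) + 35.45 + 2(14.007)
    = 36.033 + 3.024 + 35.450 + 28.014 = 102.521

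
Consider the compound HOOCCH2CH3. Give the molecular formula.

C3H6O2

Atom tally by fragment:
  HOOCCH2 → C:2 H:3 O:2
  CH3 → C:1 H:3
Element totals:
  C: 3
  H: 6
  O: 2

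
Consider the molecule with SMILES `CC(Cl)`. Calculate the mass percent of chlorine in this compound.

Atom tally by fragment:
  CH3 → C:1 H:3
  CH2Cl → C:1 H:2 Cl:1
Element totals:
  C: 2
  H: 5
  Cl: 1
Molecular formula: C2H5Cl.
Molar mass = 64.512 g/mol.
Mass from Cl: 1 × 35.45 = 35.450 g/mol.
%Cl = 35.450 / 64.512 × 100 = 54.95%.

54.95%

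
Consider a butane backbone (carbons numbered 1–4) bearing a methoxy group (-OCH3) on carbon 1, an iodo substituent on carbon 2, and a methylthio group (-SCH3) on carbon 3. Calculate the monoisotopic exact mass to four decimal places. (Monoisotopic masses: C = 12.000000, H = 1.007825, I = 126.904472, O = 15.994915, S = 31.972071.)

259.9732

Atom tally by fragment:
  CH3OCH2 → C:2 H:5 O:1
  CH(I) → C:1 H:1 I:1
  CH(SCH3) → C:2 H:4 S:1
  CH3 → C:1 H:3
Element totals:
  C: 6
  H: 13
  I: 1
  O: 1
  S: 1
Molecular formula: C6H13IOS.
  M = 6(12.0) + 13(1.007825) + 126.904472 + 15.994915 + 31.972071
    = 72.000000 + 13.101725 + 126.904472 + 15.994915 + 31.972071 = 259.973183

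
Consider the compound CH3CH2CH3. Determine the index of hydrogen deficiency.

Atom tally by fragment:
  CH3 → C:1 H:3
  CH2 → C:1 H:2
  CH3 → C:1 H:3
Element totals:
  C: 3
  H: 8
Molecular formula: C3H8.
DoU = (2C + 2 + N − H − X) / 2 = (2·3 + 2 + 0 − 8 − 0) / 2 = 0.

0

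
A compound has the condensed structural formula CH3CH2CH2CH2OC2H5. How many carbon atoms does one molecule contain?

Element totals:
  C: 6
  H: 14
  O: 1

6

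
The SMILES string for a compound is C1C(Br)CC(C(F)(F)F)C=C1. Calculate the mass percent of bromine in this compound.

Atom tally by fragment:
  cyclohexene ring core → C:6 H:10
  (− 2 ring H displaced by substituents)
  + Br → Br:1
  + CF3 → C:1 F:3
Element totals:
  C: 7
  H: 8
  Br: 1
  F: 3
Molecular formula: C7H8BrF3.
Molar mass = 229.039 g/mol.
Mass from Br: 1 × 79.904 = 79.904 g/mol.
%Br = 79.904 / 229.039 × 100 = 34.89%.

34.89%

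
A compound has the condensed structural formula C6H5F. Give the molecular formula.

C6H5F

Element totals:
  C: 6
  H: 5
  F: 1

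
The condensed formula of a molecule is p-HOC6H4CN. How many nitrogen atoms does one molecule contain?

1

Atom tally by fragment:
  benzene ring core → C:6 H:6
  (− 2 ring H displaced by substituents)
  + OH → O:1 H:1
  + CN → C:1 N:1
Element totals:
  C: 7
  H: 5
  N: 1
  O: 1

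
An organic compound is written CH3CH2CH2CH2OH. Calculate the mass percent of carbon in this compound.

Element totals:
  C: 4
  H: 10
  O: 1
Molecular formula: C4H10O.
Molar mass = 74.123 g/mol.
Mass from C: 4 × 12.011 = 48.044 g/mol.
%C = 48.044 / 74.123 × 100 = 64.82%.

64.82%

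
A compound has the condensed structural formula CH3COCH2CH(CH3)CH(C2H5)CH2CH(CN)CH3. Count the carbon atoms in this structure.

12

Element totals:
  C: 12
  H: 21
  N: 1
  O: 1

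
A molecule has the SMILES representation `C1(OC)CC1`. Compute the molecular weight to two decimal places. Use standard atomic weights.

72.11 g/mol

Atom tally by fragment:
  cyclopropane ring core → C:3 H:6
  (− 1 ring H displaced by substituents)
  + OCH3 → C:1 H:3 O:1
Element totals:
  C: 4
  H: 8
  O: 1
Molecular formula: C4H8O.
  M = 4(12.011) + 8(1.008) + 15.999
    = 48.044 + 8.064 + 15.999 = 72.107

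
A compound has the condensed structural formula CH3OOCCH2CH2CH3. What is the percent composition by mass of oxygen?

31.33%

Atom tally by fragment:
  CH3OOCCH2 → C:3 H:5 O:2
  CH2 → C:1 H:2
  CH3 → C:1 H:3
Element totals:
  C: 5
  H: 10
  O: 2
Molecular formula: C5H10O2.
Molar mass = 102.133 g/mol.
Mass from O: 2 × 15.999 = 31.998 g/mol.
%O = 31.998 / 102.133 × 100 = 31.33%.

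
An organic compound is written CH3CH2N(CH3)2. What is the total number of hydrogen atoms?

11

Element totals:
  C: 4
  H: 11
  N: 1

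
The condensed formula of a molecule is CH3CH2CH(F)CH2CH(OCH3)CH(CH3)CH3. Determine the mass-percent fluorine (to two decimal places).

Atom tally by fragment:
  CH3 → C:1 H:3
  CH2 → C:1 H:2
  CH(F) → C:1 H:1 F:1
  CH2 → C:1 H:2
  CH(OCH3) → C:2 H:4 O:1
  CH(CH3) → C:2 H:4
  CH3 → C:1 H:3
Element totals:
  C: 9
  H: 19
  F: 1
  O: 1
Molecular formula: C9H19FO.
Molar mass = 162.248 g/mol.
Mass from F: 1 × 18.998 = 18.998 g/mol.
%F = 18.998 / 162.248 × 100 = 11.71%.

11.71%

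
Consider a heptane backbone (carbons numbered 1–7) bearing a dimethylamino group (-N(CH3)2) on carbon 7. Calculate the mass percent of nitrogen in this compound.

9.78%

Atom tally by fragment:
  CH3 → C:1 H:3
  CH2 → C:1 H:2
  CH2 → C:1 H:2
  CH2 → C:1 H:2
  CH2 → C:1 H:2
  CH2 → C:1 H:2
  CH2N(CH3)2 → C:3 H:8 N:1
Element totals:
  C: 9
  H: 21
  N: 1
Molecular formula: C9H21N.
Molar mass = 143.274 g/mol.
Mass from N: 1 × 14.007 = 14.007 g/mol.
%N = 14.007 / 143.274 × 100 = 9.78%.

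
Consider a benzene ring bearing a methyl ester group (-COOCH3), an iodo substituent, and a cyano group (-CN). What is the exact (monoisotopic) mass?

286.9443

Atom tally by fragment:
  benzene ring core → C:6 H:6
  (− 3 ring H displaced by substituents)
  + COOCH3 → C:2 H:3 O:2
  + I → I:1
  + CN → C:1 N:1
Element totals:
  C: 9
  H: 6
  I: 1
  N: 1
  O: 2
Molecular formula: C9H6INO2.
  M = 9(12.0) + 6(1.007825) + 126.904472 + 14.003074 + 2(15.994915)
    = 108.000000 + 6.046950 + 126.904472 + 14.003074 + 31.989830 = 286.944326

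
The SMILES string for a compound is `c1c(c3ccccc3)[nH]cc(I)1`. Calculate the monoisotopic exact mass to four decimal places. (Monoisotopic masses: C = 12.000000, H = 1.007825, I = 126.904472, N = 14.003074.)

Atom tally by fragment:
  pyrrole ring core → C:4 H:5 N:1
  (− 2 ring H displaced by substituents)
  + C6H5 → C:6 H:5
  + I → I:1
Element totals:
  C: 10
  H: 8
  I: 1
  N: 1
Molecular formula: C10H8IN.
  M = 10(12.0) + 8(1.007825) + 126.904472 + 14.003074
    = 120.000000 + 8.062600 + 126.904472 + 14.003074 = 268.970146

268.9701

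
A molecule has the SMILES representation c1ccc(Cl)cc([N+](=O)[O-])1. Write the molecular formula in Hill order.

C6H4ClNO2

Atom tally by fragment:
  benzene ring core → C:6 H:6
  (− 2 ring H displaced by substituents)
  + Cl → Cl:1
  + NO2 → N:1 O:2
Element totals:
  C: 6
  H: 4
  Cl: 1
  N: 1
  O: 2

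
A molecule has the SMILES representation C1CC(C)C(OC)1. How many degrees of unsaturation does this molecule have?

1

Atom tally by fragment:
  cyclobutane ring core → C:4 H:8
  (− 2 ring H displaced by substituents)
  + CH3 → C:1 H:3
  + OCH3 → C:1 H:3 O:1
Element totals:
  C: 6
  H: 12
  O: 1
Molecular formula: C6H12O.
DoU = (2C + 2 + N − H − X) / 2 = (2·6 + 2 + 0 − 12 − 0) / 2 = 1.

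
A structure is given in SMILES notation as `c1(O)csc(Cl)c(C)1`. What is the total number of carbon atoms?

Atom tally by fragment:
  thiophene ring core → C:4 H:4 S:1
  (− 3 ring H displaced by substituents)
  + OH → O:1 H:1
  + Cl → Cl:1
  + CH3 → C:1 H:3
Element totals:
  C: 5
  H: 5
  Cl: 1
  O: 1
  S: 1

5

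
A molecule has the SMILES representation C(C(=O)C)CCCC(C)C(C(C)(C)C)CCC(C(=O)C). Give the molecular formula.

C18H34O2

Atom tally by fragment:
  CH3COCH2 → C:3 H:5 O:1
  CH2 → C:1 H:2
  CH2 → C:1 H:2
  CH2 → C:1 H:2
  CH(CH3) → C:2 H:4
  CH(C(CH3)3) → C:5 H:10
  CH2 → C:1 H:2
  CH2 → C:1 H:2
  CH2COCH3 → C:3 H:5 O:1
Element totals:
  C: 18
  H: 34
  O: 2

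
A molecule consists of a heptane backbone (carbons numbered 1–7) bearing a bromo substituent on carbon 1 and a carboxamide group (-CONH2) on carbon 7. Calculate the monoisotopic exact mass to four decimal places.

221.0415

Atom tally by fragment:
  BrCH2 → C:1 H:2 Br:1
  CH2 → C:1 H:2
  CH2 → C:1 H:2
  CH2 → C:1 H:2
  CH2 → C:1 H:2
  CH2 → C:1 H:2
  CH2CONH2 → C:2 H:4 O:1 N:1
Element totals:
  C: 8
  H: 16
  Br: 1
  N: 1
  O: 1
Molecular formula: C8H16BrNO.
  M = 8(12.0) + 16(1.007825) + 78.918338 + 14.003074 + 15.994915
    = 96.000000 + 16.125200 + 78.918338 + 14.003074 + 15.994915 = 221.041527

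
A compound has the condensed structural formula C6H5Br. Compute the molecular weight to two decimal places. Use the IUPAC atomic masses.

157.01 g/mol

Element totals:
  C: 6
  H: 5
  Br: 1
Molecular formula: C6H5Br.
  M = 6(12.011) + 5(1.008) + 79.904
    = 72.066 + 5.040 + 79.904 = 157.010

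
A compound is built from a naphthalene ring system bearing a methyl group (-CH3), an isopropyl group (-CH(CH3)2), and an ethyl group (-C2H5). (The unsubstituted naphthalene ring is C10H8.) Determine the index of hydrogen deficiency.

7

Atom tally by fragment:
  naphthalene ring system core → C:10 H:8
  (− 3 ring H displaced by substituents)
  + CH3 → C:1 H:3
  + CH(CH3)2 → C:3 H:7
  + C2H5 → C:2 H:5
Element totals:
  C: 16
  H: 20
Molecular formula: C16H20.
DoU = (2C + 2 + N − H − X) / 2 = (2·16 + 2 + 0 − 20 − 0) / 2 = 7.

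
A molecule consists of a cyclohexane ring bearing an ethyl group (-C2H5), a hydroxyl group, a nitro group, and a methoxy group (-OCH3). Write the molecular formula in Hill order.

C9H17NO4

Atom tally by fragment:
  cyclohexane ring core → C:6 H:12
  (− 4 ring H displaced by substituents)
  + C2H5 → C:2 H:5
  + OH → O:1 H:1
  + NO2 → N:1 O:2
  + OCH3 → C:1 H:3 O:1
Element totals:
  C: 9
  H: 17
  N: 1
  O: 4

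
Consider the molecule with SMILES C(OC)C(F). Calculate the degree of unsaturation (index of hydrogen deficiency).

0

Atom tally by fragment:
  CH3OCH2 → C:2 H:5 O:1
  CH2F → C:1 H:2 F:1
Element totals:
  C: 3
  H: 7
  F: 1
  O: 1
Molecular formula: C3H7FO.
DoU = (2C + 2 + N − H − X) / 2 = (2·3 + 2 + 0 − 7 − 1) / 2 = 0.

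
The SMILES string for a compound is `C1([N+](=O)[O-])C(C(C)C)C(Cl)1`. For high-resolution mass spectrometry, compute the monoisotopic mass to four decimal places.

Atom tally by fragment:
  cyclopropane ring core → C:3 H:6
  (− 3 ring H displaced by substituents)
  + NO2 → N:1 O:2
  + CH(CH3)2 → C:3 H:7
  + Cl → Cl:1
Element totals:
  C: 6
  H: 10
  Cl: 1
  N: 1
  O: 2
Molecular formula: C6H10ClNO2.
  M = 6(12.0) + 10(1.007825) + 34.968853 + 14.003074 + 2(15.994915)
    = 72.000000 + 10.078250 + 34.968853 + 14.003074 + 31.989830 = 163.040007

163.0400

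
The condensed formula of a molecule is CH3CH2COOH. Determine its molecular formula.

Atom tally by fragment:
  CH3 → C:1 H:3
  CH2COOH → C:2 H:3 O:2
Element totals:
  C: 3
  H: 6
  O: 2

C3H6O2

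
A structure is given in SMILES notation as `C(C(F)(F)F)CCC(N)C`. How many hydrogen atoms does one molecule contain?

12

Atom tally by fragment:
  F3CCH2 → C:2 H:2 F:3
  CH2 → C:1 H:2
  CH2 → C:1 H:2
  CH(NH2) → C:1 H:3 N:1
  CH3 → C:1 H:3
Element totals:
  C: 6
  H: 12
  F: 3
  N: 1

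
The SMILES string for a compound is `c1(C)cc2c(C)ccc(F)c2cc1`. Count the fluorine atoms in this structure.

Atom tally by fragment:
  naphthalene ring system core → C:10 H:8
  (− 3 ring H displaced by substituents)
  + CH3 → C:1 H:3
  + CH3 → C:1 H:3
  + F → F:1
Element totals:
  C: 12
  H: 11
  F: 1

1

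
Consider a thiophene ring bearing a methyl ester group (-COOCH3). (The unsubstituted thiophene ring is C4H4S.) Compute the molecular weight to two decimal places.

142.17 g/mol

Atom tally by fragment:
  thiophene ring core → C:4 H:4 S:1
  (− 1 ring H displaced by substituents)
  + COOCH3 → C:2 H:3 O:2
Element totals:
  C: 6
  H: 6
  O: 2
  S: 1
Molecular formula: C6H6O2S.
  M = 6(12.011) + 6(1.008) + 2(15.999) + 32.06
    = 72.066 + 6.048 + 31.998 + 32.060 = 142.172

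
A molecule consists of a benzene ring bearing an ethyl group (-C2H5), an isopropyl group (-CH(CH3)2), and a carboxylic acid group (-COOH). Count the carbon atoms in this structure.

12

Atom tally by fragment:
  benzene ring core → C:6 H:6
  (− 3 ring H displaced by substituents)
  + C2H5 → C:2 H:5
  + CH(CH3)2 → C:3 H:7
  + COOH → C:1 H:1 O:2
Element totals:
  C: 12
  H: 16
  O: 2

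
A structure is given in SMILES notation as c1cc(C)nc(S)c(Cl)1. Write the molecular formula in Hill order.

Atom tally by fragment:
  pyridine ring core → C:5 H:5 N:1
  (− 3 ring H displaced by substituents)
  + CH3 → C:1 H:3
  + SH → S:1 H:1
  + Cl → Cl:1
Element totals:
  C: 6
  H: 6
  Cl: 1
  N: 1
  S: 1

C6H6ClNS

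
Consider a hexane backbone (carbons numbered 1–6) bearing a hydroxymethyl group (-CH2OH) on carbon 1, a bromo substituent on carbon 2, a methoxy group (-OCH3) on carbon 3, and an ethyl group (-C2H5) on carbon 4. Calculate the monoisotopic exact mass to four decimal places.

Atom tally by fragment:
  HOCH2CH2 → C:2 H:5 O:1
  CH(Br) → C:1 H:1 Br:1
  CH(OCH3) → C:2 H:4 O:1
  CH(C2H5) → C:3 H:6
  CH2 → C:1 H:2
  CH3 → C:1 H:3
Element totals:
  C: 10
  H: 21
  Br: 1
  O: 2
Molecular formula: C10H21BrO2.
  M = 10(12.0) + 21(1.007825) + 78.918338 + 2(15.994915)
    = 120.000000 + 21.164325 + 78.918338 + 31.989830 = 252.072493

252.0725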